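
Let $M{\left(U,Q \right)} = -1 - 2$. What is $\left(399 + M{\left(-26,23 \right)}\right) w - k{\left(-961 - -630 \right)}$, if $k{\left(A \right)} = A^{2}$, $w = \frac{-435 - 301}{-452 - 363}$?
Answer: $- \frac{89000759}{815} \approx -1.092 \cdot 10^{5}$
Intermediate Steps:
$M{\left(U,Q \right)} = -3$
$w = \frac{736}{815}$ ($w = - \frac{736}{-815} = \left(-736\right) \left(- \frac{1}{815}\right) = \frac{736}{815} \approx 0.90307$)
$\left(399 + M{\left(-26,23 \right)}\right) w - k{\left(-961 - -630 \right)} = \left(399 - 3\right) \frac{736}{815} - \left(-961 - -630\right)^{2} = 396 \cdot \frac{736}{815} - \left(-961 + 630\right)^{2} = \frac{291456}{815} - \left(-331\right)^{2} = \frac{291456}{815} - 109561 = - \frac{89000759}{815}$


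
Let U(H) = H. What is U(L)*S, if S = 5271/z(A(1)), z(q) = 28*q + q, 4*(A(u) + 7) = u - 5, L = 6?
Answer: -15813/116 ≈ -136.32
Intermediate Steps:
A(u) = -33/4 + u/4 (A(u) = -7 + (u - 5)/4 = -7 + (-5 + u)/4 = -7 + (-5/4 + u/4) = -33/4 + u/4)
z(q) = 29*q
S = -5271/232 (S = 5271/((29*(-33/4 + (¼)*1))) = 5271/((29*(-33/4 + ¼))) = 5271/((29*(-8))) = 5271/(-232) = 5271*(-1/232) = -5271/232 ≈ -22.720)
U(L)*S = 6*(-5271/232) = -15813/116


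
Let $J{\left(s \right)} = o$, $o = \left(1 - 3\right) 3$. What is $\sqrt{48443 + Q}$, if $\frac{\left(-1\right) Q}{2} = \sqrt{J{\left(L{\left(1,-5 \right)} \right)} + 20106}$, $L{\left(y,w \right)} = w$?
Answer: $\sqrt{48443 - 20 \sqrt{201}} \approx 219.45$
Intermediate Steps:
$o = -6$ ($o = \left(-2\right) 3 = -6$)
$J{\left(s \right)} = -6$
$Q = - 20 \sqrt{201}$ ($Q = - 2 \sqrt{-6 + 20106} = - 2 \sqrt{20100} = - 2 \cdot 10 \sqrt{201} = - 20 \sqrt{201} \approx -283.55$)
$\sqrt{48443 + Q} = \sqrt{48443 - 20 \sqrt{201}}$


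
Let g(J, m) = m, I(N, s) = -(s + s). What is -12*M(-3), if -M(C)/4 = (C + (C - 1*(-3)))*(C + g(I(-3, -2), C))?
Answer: 864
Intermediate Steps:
I(N, s) = -2*s
M(C) = -8*C*(3 + 2*C) (M(C) = -4*(C + (C - 1*(-3)))*(C + C) = -4*(C + (C + 3))*2*C = -4*(C + (3 + C))*2*C = -4*(3 + 2*C)*2*C = -8*C*(3 + 2*C))
-12*M(-3) = -96*(-3)*(-3 - 2*(-3)) = -96*(-3)*(-3 + 6) = -96*(-3)*3 = -12*(-72) = 864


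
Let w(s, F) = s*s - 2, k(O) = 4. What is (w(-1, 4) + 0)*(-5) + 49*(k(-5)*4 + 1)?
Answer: 838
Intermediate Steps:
w(s, F) = -2 + s² (w(s, F) = s² - 2 = -2 + s²)
(w(-1, 4) + 0)*(-5) + 49*(k(-5)*4 + 1) = ((-2 + (-1)²) + 0)*(-5) + 49*(4*4 + 1) = ((-2 + 1) + 0)*(-5) + 49*(16 + 1) = (-1 + 0)*(-5) + 49*17 = -1*(-5) + 833 = 5 + 833 = 838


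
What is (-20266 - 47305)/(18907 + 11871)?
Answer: -67571/30778 ≈ -2.1954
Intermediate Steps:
(-20266 - 47305)/(18907 + 11871) = -67571/30778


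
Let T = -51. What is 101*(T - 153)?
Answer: -20604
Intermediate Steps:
101*(T - 153) = 101*(-51 - 153) = 101*(-204) = -20604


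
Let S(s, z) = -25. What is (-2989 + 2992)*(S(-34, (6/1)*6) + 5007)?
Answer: 14946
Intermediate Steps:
(-2989 + 2992)*(S(-34, (6/1)*6) + 5007) = (-2989 + 2992)*(-25 + 5007) = 3*4982 = 14946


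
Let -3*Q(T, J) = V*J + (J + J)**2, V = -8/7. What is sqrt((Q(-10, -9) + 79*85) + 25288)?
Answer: sqrt(1562687)/7 ≈ 178.58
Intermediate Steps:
V = -8/7 (V = -8*1/7 = -8/7 ≈ -1.1429)
Q(T, J) = -4*J**2/3 + 8*J/21 (Q(T, J) = -(-8*J/7 + (J + J)**2)/3 = -(-8*J/7 + (2*J)**2)/3 = -(-8*J/7 + 4*J**2)/3 = -(4*J**2 - 8*J/7)/3 = -4*J**2/3 + 8*J/21)
sqrt((Q(-10, -9) + 79*85) + 25288) = sqrt(((4/21)*(-9)*(2 - 7*(-9)) + 79*85) + 25288) = sqrt(((4/21)*(-9)*(2 + 63) + 6715) + 25288) = sqrt(((4/21)*(-9)*65 + 6715) + 25288) = sqrt((-780/7 + 6715) + 25288) = sqrt(46225/7 + 25288) = sqrt(223241/7) = sqrt(1562687)/7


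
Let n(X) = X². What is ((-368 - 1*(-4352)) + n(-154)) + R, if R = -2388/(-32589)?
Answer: 300905896/10863 ≈ 27700.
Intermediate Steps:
R = 796/10863 (R = -2388*(-1/32589) = 796/10863 ≈ 0.073276)
((-368 - 1*(-4352)) + n(-154)) + R = ((-368 - 1*(-4352)) + (-154)²) + 796/10863 = ((-368 + 4352) + 23716) + 796/10863 = (3984 + 23716) + 796/10863 = 27700 + 796/10863 = 300905896/10863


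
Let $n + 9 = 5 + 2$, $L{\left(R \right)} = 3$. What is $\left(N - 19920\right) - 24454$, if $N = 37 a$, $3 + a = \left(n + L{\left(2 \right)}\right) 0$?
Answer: $-44485$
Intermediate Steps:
$n = -2$ ($n = -9 + \left(5 + 2\right) = -9 + 7 = -2$)
$a = -3$ ($a = -3 + \left(-2 + 3\right) 0 = -3 + 1 \cdot 0 = -3 + 0 = -3$)
$N = -111$ ($N = 37 \left(-3\right) = -111$)
$\left(N - 19920\right) - 24454 = \left(-111 - 19920\right) - 24454 = -20031 - 24454 = -44485$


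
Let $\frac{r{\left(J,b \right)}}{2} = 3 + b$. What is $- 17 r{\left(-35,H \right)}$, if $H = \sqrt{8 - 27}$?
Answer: $-102 - 34 i \sqrt{19} \approx -102.0 - 148.2 i$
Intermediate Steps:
$H = i \sqrt{19}$ ($H = \sqrt{-19} = i \sqrt{19} \approx 4.3589 i$)
$r{\left(J,b \right)} = 6 + 2 b$ ($r{\left(J,b \right)} = 2 \left(3 + b\right) = 6 + 2 b$)
$- 17 r{\left(-35,H \right)} = - 17 \left(6 + 2 i \sqrt{19}\right) = -102 - 34 i \sqrt{19}$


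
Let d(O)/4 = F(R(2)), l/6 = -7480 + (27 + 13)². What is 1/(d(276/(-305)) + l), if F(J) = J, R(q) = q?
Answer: -1/35272 ≈ -2.8351e-5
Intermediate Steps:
l = -35280 (l = 6*(-7480 + (27 + 13)²) = 6*(-7480 + 40²) = 6*(-7480 + 1600) = 6*(-5880) = -35280)
d(O) = 8 (d(O) = 4*2 = 8)
1/(d(276/(-305)) + l) = 1/(8 - 35280) = 1/(-35272) = -1/35272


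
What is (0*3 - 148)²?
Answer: 21904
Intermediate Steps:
(0*3 - 148)² = (0 - 148)² = (-148)² = 21904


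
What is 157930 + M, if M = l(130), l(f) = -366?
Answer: 157564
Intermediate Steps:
M = -366
157930 + M = 157930 - 366 = 157564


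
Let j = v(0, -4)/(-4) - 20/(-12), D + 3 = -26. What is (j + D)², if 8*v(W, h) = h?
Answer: 426409/576 ≈ 740.29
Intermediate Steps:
v(W, h) = h/8
D = -29 (D = -3 - 26 = -29)
j = 43/24 (j = ((⅛)*(-4))/(-4) - 20/(-12) = -½*(-¼) - 20*(-1/12) = ⅛ + 5/3 = 43/24 ≈ 1.7917)
(j + D)² = (43/24 - 29)² = (-653/24)² = 426409/576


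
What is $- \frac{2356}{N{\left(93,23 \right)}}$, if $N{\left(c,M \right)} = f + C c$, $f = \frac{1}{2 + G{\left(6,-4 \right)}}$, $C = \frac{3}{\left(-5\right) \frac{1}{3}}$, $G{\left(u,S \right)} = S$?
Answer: $\frac{23560}{1679} \approx 14.032$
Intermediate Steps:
$C = - \frac{9}{5}$ ($C = \frac{3}{\left(-5\right) \frac{1}{3}} = \frac{3}{- \frac{5}{3}} = 3 \left(- \frac{3}{5}\right) = - \frac{9}{5} \approx -1.8$)
$f = - \frac{1}{2}$ ($f = \frac{1}{2 - 4} = \frac{1}{-2} = - \frac{1}{2} \approx -0.5$)
$N{\left(c,M \right)} = - \frac{1}{2} - \frac{9 c}{5}$
$- \frac{2356}{N{\left(93,23 \right)}} = - \frac{2356}{- \frac{1}{2} - \frac{837}{5}} = - \frac{2356}{- \frac{1679}{10}} = \left(-2356\right) \left(- \frac{10}{1679}\right) = \frac{23560}{1679}$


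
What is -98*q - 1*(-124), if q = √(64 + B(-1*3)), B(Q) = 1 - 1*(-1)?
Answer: 124 - 98*√66 ≈ -672.16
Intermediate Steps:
B(Q) = 2 (B(Q) = 1 + 1 = 2)
q = √66 (q = √(64 + 2) = √66 ≈ 8.1240)
-98*q - 1*(-124) = -98*√66 - 1*(-124) = -98*√66 + 124 = 124 - 98*√66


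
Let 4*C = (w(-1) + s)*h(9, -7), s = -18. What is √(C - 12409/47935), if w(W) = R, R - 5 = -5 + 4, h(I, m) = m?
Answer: √222801592390/95870 ≈ 4.9235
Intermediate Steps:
R = 4 (R = 5 + (-5 + 4) = 5 - 1 = 4)
w(W) = 4
C = 49/2 (C = ((4 - 18)*(-7))/4 = (-14*(-7))/4 = (¼)*98 = 49/2 ≈ 24.500)
√(C - 12409/47935) = √(49/2 - 12409/47935) = √(2323997/95870) = √222801592390/95870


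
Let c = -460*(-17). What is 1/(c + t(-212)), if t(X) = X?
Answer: 1/7608 ≈ 0.00013144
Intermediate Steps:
c = 7820
1/(c + t(-212)) = 1/(7820 - 212) = 1/7608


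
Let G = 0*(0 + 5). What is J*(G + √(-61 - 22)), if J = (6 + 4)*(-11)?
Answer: -110*I*√83 ≈ -1002.1*I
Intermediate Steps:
G = 0 (G = 0*5 = 0)
J = -110 (J = 10*(-11) = -110)
J*(G + √(-61 - 22)) = -110*(0 + √(-61 - 22)) = -110*(0 + √(-83)) = -110*(0 + I*√83) = -110*I*√83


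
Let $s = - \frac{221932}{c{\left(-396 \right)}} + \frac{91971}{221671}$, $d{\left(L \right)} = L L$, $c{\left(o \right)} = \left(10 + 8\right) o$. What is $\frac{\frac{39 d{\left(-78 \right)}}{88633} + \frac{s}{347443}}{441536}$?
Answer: $\frac{32566320301568414191}{5371081158069426369195648} \approx 6.0633 \cdot 10^{-6}$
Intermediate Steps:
$c{\left(o \right)} = 18 o$
$d{\left(L \right)} = L^{2}$
$s = \frac{12462864415}{395017722}$ ($s = - \frac{221932}{18 \left(-396\right)} + \frac{91971}{221671} = - \frac{221932}{-7128} + 91971 \cdot \frac{1}{221671} = \left(-221932\right) \left(- \frac{1}{7128}\right) + \frac{91971}{221671} = \frac{55483}{1782} + \frac{91971}{221671} = \frac{12462864415}{395017722} \approx 31.55$)
$\frac{\frac{39 d{\left(-78 \right)}}{88633} + \frac{s}{347443}}{441536} = \frac{\frac{39 \left(-78\right)^{2}}{88633} + \frac{12462864415}{395017722 \cdot 347443}}{441536} = \left(39 \cdot 6084 \cdot \frac{1}{88633} + \frac{12462864415}{395017722} \cdot \frac{1}{347443}\right) \frac{1}{441536} = \left(237276 \cdot \frac{1}{88633} + \frac{12462864415}{137246142384846}\right) \frac{1}{441536} = \left(\frac{237276}{88633} + \frac{12462864415}{137246142384846}\right) \frac{1}{441536} = \frac{32566320301568414191}{12164537337996055518} \cdot \frac{1}{441536} = \frac{32566320301568414191}{5371081158069426369195648}$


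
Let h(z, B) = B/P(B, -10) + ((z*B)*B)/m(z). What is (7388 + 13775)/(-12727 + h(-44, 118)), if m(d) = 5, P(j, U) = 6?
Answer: -317445/2028578 ≈ -0.15649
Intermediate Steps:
h(z, B) = B/6 + z*B**2/5 (h(z, B) = B/6 + ((z*B)*B)/5 = B*(1/6) + ((B*z)*B)*(1/5) = B/6 + (z*B**2)*(1/5) = B/6 + z*B**2/5)
(7388 + 13775)/(-12727 + h(-44, 118)) = (7388 + 13775)/(-12727 + (1/30)*118*(5 + 6*118*(-44))) = 21163/(-12727 + (1/30)*118*(5 - 31152)) = 21163/(-12727 + (1/30)*118*(-31147)) = 21163/(-12727 - 1837673/15) = 21163/(-2028578/15) = 21163*(-15/2028578) = -317445/2028578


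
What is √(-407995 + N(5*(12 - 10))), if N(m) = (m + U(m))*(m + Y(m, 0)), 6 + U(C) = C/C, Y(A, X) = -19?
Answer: 202*I*√10 ≈ 638.78*I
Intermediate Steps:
U(C) = -5 (U(C) = -6 + C/C = -6 + 1 = -5)
N(m) = (-19 + m)*(-5 + m) (N(m) = (m - 5)*(m - 19) = (-5 + m)*(-19 + m) = (-19 + m)*(-5 + m))
√(-407995 + N(5*(12 - 10))) = √(-407995 + (95 + (5*(12 - 10))² - 120*(12 - 10))) = √(-407995 + (95 + (5*2)² - 120*2)) = √(-407995 + (95 + 10² - 24*10)) = √(-407995 + (95 + 100 - 240)) = √(-407995 - 45) = √(-408040) = 202*I*√10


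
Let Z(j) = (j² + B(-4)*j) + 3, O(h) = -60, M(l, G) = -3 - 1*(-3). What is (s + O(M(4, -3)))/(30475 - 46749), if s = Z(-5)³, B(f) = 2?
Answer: -2886/8137 ≈ -0.35468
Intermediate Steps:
M(l, G) = 0 (M(l, G) = -3 + 3 = 0)
Z(j) = 3 + j² + 2*j (Z(j) = (j² + 2*j) + 3 = 3 + j² + 2*j)
s = 5832 (s = (3 + (-5)² + 2*(-5))³ = (3 + 25 - 10)³ = 18³ = 5832)
(s + O(M(4, -3)))/(30475 - 46749) = (5832 - 60)/(30475 - 46749) = 5772/(-16274) = 5772*(-1/16274) = -2886/8137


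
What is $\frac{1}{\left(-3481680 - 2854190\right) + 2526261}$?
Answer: $- \frac{1}{3809609} \approx -2.6249 \cdot 10^{-7}$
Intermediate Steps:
$\frac{1}{\left(-3481680 - 2854190\right) + 2526261} = \frac{1}{-6335870 + 2526261} = \frac{1}{-3809609} = - \frac{1}{3809609}$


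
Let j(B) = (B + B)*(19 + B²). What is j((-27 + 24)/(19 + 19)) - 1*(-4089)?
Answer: 112103469/27436 ≈ 4086.0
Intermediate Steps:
j(B) = 2*B*(19 + B²) (j(B) = (2*B)*(19 + B²) = 2*B*(19 + B²))
j((-27 + 24)/(19 + 19)) - 1*(-4089) = 2*((-27 + 24)/(19 + 19))*(19 + ((-27 + 24)/(19 + 19))²) - 1*(-4089) = 2*(-3/38)*(19 + (-3/38)²) + 4089 = 2*(-3/38)*(19 + 9/1444) + 4089 = 2*(-3/38)*(27445/1444) + 4089 = -82335/27436 + 4089 = 112103469/27436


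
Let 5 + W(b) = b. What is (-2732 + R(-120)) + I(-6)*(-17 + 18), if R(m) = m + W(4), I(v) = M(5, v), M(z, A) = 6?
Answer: -2847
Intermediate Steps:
W(b) = -5 + b
I(v) = 6
R(m) = -1 + m (R(m) = m + (-5 + 4) = m - 1 = -1 + m)
(-2732 + R(-120)) + I(-6)*(-17 + 18) = (-2732 + (-1 - 120)) + 6*(-17 + 18) = (-2732 - 121) + 6*1 = -2853 + 6 = -2847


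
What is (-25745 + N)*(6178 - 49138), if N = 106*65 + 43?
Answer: 808163520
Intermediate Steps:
N = 6933 (N = 6890 + 43 = 6933)
(-25745 + N)*(6178 - 49138) = (-25745 + 6933)*(6178 - 49138) = -18812*(-42960) = 808163520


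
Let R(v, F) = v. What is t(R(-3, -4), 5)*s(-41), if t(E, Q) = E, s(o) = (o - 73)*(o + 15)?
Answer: -8892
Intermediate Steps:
s(o) = (-73 + o)*(15 + o)
t(R(-3, -4), 5)*s(-41) = -3*(-1095 + (-41)**2 - 58*(-41)) = -3*(-1095 + 1681 + 2378) = -3*2964 = -8892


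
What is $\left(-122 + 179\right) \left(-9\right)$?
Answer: $-513$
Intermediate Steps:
$\left(-122 + 179\right) \left(-9\right) = 57 \left(-9\right) = -513$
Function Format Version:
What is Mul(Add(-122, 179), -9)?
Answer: -513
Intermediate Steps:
Mul(Add(-122, 179), -9) = Mul(57, -9) = -513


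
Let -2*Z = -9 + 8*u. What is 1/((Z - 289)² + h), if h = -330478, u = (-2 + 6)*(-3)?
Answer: -4/1098183 ≈ -3.6424e-6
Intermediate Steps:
u = -12 (u = 4*(-3) = -12)
Z = 105/2 (Z = -(-9 + 8*(-12))/2 = -(-9 - 96)/2 = -½*(-105) = 105/2 ≈ 52.500)
1/((Z - 289)² + h) = 1/((105/2 - 289)² - 330478) = 1/((-473/2)² - 330478) = 1/(223729/4 - 330478) = 1/(-1098183/4) = -4/1098183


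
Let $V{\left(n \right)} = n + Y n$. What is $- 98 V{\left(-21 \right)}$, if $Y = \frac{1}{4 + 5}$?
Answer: $\frac{6860}{3} \approx 2286.7$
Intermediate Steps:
$Y = \frac{1}{9} \approx 0.11111$
$V{\left(n \right)} = \frac{10 n}{9}$ ($V{\left(n \right)} = n + \frac{n}{9} = \frac{10 n}{9}$)
$- 98 V{\left(-21 \right)} = - 98 \cdot \frac{10}{9} \left(-21\right) = \left(-98\right) \left(- \frac{70}{3}\right) = \frac{6860}{3}$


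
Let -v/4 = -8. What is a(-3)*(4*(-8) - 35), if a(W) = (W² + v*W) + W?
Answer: 6030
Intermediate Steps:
v = 32 (v = -4*(-8) = 32)
a(W) = W² + 33*W (a(W) = (W² + 32*W) + W = W² + 33*W)
a(-3)*(4*(-8) - 35) = (-3*(33 - 3))*(4*(-8) - 35) = (-3*30)*(-32 - 35) = -90*(-67) = 6030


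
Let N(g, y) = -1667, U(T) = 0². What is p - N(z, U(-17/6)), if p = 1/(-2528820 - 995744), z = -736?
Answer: 5875448187/3524564 ≈ 1667.0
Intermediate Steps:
U(T) = 0
p = -1/3524564 (p = 1/(-3524564) = -1/3524564 ≈ -2.8372e-7)
p - N(z, U(-17/6)) = -1/3524564 - 1*(-1667) = -1/3524564 + 1667 = 5875448187/3524564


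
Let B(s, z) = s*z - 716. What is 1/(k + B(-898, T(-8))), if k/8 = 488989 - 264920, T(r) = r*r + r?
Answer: 1/1741548 ≈ 5.7420e-7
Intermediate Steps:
T(r) = r + r² (T(r) = r² + r = r + r²)
B(s, z) = -716 + s*z
k = 1792552 (k = 8*(488989 - 264920) = 8*224069 = 1792552)
1/(k + B(-898, T(-8))) = 1/(1792552 + (-716 - (-7184)*(1 - 8))) = 1/(1792552 + (-716 - (-7184)*(-7))) = 1/(1792552 + (-716 - 898*56)) = 1/(1792552 + (-716 - 50288)) = 1/(1792552 - 51004) = 1/1741548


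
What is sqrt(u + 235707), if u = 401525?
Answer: 4*sqrt(39827) ≈ 798.27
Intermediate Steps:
sqrt(u + 235707) = sqrt(401525 + 235707) = sqrt(637232) = 4*sqrt(39827)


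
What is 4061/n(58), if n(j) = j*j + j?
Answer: 4061/3422 ≈ 1.1867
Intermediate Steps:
n(j) = j + j**2 (n(j) = j**2 + j = j + j**2)
4061/n(58) = 4061/((58*(1 + 58))) = 4061/((58*59)) = 4061/3422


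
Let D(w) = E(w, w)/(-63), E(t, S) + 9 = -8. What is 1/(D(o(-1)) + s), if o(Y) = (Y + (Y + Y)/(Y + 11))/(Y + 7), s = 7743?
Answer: 63/487826 ≈ 0.00012914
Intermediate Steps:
E(t, S) = -17 (E(t, S) = -9 - 8 = -17)
o(Y) = (Y + 2*Y/(11 + Y))/(7 + Y) (o(Y) = (Y + (2*Y)/(11 + Y))/(7 + Y) = (Y + 2*Y/(11 + Y))/(7 + Y))
D(w) = 17/63 (D(w) = -17/(-63) = -17*(-1/63) = 17/63)
1/(D(o(-1)) + s) = 1/(17/63 + 7743) = 1/(487826/63) = 63/487826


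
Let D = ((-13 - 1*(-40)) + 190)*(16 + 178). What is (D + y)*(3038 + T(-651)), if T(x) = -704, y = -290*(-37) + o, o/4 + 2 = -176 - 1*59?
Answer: 121087920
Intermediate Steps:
o = -948 (o = -8 + 4*(-176 - 1*59) = -8 + 4*(-176 - 59) = -8 + 4*(-235) = -8 - 940 = -948)
y = 9782 (y = -290*(-37) - 948 = 10730 - 948 = 9782)
D = 42098 (D = ((-13 + 40) + 190)*194 = (27 + 190)*194 = 217*194 = 42098)
(D + y)*(3038 + T(-651)) = (42098 + 9782)*(3038 - 704) = 51880*2334 = 121087920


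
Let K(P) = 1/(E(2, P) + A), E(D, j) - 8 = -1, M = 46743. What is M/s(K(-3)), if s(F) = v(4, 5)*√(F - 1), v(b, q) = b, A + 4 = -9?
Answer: -46743*I*√42/28 ≈ -10819.0*I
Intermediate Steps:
A = -13 (A = -4 - 9 = -13)
E(D, j) = 7 (E(D, j) = 8 - 1 = 7)
K(P) = -⅙ (K(P) = 1/(7 - 13) = 1/(-6) = -⅙)
s(F) = 4*√(-1 + F) (s(F) = 4*√(F - 1) = 4*√(-1 + F))
M/s(K(-3)) = 46743/((4*√(-1 - ⅙))) = 46743/((4*√(-7/6))) = 46743/((4*(I*√42/6))) = 46743/((2*I*√42/3)) = 46743*(-I*√42/28) = -46743*I*√42/28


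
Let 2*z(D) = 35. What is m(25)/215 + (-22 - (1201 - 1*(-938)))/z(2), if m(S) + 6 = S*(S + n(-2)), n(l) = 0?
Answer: -181513/1505 ≈ -120.61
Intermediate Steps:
z(D) = 35/2 (z(D) = (½)*35 = 35/2)
m(S) = -6 + S² (m(S) = -6 + S*(S + 0) = -6 + S*S = -6 + S²)
m(25)/215 + (-22 - (1201 - 1*(-938)))/z(2) = (-6 + 25²)/215 + (-22 - (1201 - 1*(-938)))/(35/2) = (-6 + 625)*(1/215) + (-22 - (1201 + 938))*(2/35) = 619*(1/215) + (-22 - 1*2139)*(2/35) = 619/215 + (-22 - 2139)*(2/35) = 619/215 - 2161*2/35 = 619/215 - 4322/35 = -181513/1505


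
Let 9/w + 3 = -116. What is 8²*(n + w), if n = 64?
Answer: 486848/119 ≈ 4091.2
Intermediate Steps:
w = -9/119 (w = 9/(-3 - 116) = 9/(-119) = 9*(-1/119) = -9/119 ≈ -0.075630)
8²*(n + w) = 8²*(64 - 9/119) = 64*(7607/119) = 486848/119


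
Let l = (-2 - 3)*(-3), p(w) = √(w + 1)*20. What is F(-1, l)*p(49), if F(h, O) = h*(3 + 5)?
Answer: -800*√2 ≈ -1131.4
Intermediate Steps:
p(w) = 20*√(1 + w) (p(w) = √(1 + w)*20 = 20*√(1 + w))
l = 15 (l = -5*(-3) = 15)
F(h, O) = 8*h (F(h, O) = h*8 = 8*h)
F(-1, l)*p(49) = (8*(-1))*(20*√(1 + 49)) = -160*√50 = -160*5*√2 = -800*√2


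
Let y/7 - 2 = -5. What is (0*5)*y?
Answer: 0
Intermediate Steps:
y = -21 (y = 14 + 7*(-5) = 14 - 35 = -21)
(0*5)*y = (0*5)*(-21) = 0*(-21) = 0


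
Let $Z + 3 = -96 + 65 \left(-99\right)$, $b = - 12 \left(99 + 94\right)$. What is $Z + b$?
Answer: $-8850$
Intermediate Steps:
$b = -2316$ ($b = \left(-12\right) 193 = -2316$)
$Z = -6534$ ($Z = -3 + \left(-96 + 65 \left(-99\right)\right) = -3 - 6531 = -6534$)
$Z + b = -6534 - 2316 = -8850$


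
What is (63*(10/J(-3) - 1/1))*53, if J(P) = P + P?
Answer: -8904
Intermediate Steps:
J(P) = 2*P
(63*(10/J(-3) - 1/1))*53 = (63*(10/((2*(-3))) - 1/1))*53 = (63*(10/(-6) - 1*1))*53 = (63*(10*(-⅙) - 1))*53 = (63*(-5/3 - 1))*53 = (63*(-8/3))*53 = -168*53 = -8904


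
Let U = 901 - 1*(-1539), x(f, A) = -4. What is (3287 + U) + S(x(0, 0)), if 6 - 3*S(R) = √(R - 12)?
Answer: 5729 - 4*I/3 ≈ 5729.0 - 1.3333*I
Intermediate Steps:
U = 2440 (U = 901 + 1539 = 2440)
S(R) = 2 - √(-12 + R)/3 (S(R) = 2 - √(R - 12)/3 = 2 - √(-12 + R)/3)
(3287 + U) + S(x(0, 0)) = (3287 + 2440) + (2 - √(-12 - 4)/3) = 5727 + (2 - 4*I/3) = 5729 - 4*I/3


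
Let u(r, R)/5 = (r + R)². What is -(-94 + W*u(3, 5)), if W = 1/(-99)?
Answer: 9626/99 ≈ 97.232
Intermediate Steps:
W = -1/99 ≈ -0.010101
u(r, R) = 5*(R + r)² (u(r, R) = 5*(r + R)² = 5*(R + r)²)
-(-94 + W*u(3, 5)) = -(-94 - 5*(5 + 3)²/99) = -(-94 - 5*8²/99) = -(-94 - 5*64/99) = -(-94 - 1/99*320) = -(-94 - 320/99) = -1*(-9626/99) = 9626/99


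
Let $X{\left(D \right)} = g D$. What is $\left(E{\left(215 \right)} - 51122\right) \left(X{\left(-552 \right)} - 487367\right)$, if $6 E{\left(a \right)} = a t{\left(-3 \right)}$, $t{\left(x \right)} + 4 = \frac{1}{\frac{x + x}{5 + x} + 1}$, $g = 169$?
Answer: $\frac{119111502115}{4} \approx 2.9778 \cdot 10^{10}$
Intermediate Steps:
$X{\left(D \right)} = 169 D$
$t{\left(x \right)} = -4 + \frac{1}{1 + \frac{2 x}{5 + x}}$ ($t{\left(x \right)} = -4 + \frac{1}{\frac{x + x}{5 + x} + 1} = -4 + \frac{1}{\frac{2 x}{5 + x} + 1} = -4 + \frac{1}{1 + \frac{2 x}{5 + x}}$)
$E{\left(a \right)} = - \frac{3 a}{4}$ ($E{\left(a \right)} = \frac{a \frac{-15 - -33}{5 + 3 \left(-3\right)}}{6} = \frac{a \frac{-15 + 33}{5 - 9}}{6} = \frac{a \frac{1}{-4} \cdot 18}{6} = \frac{a \left(\left(- \frac{1}{4}\right) 18\right)}{6} = \frac{a \left(- \frac{9}{2}\right)}{6} = \frac{\left(- \frac{9}{2}\right) a}{6} = - \frac{3 a}{4}$)
$\left(E{\left(215 \right)} - 51122\right) \left(X{\left(-552 \right)} - 487367\right) = \left(\left(- \frac{3}{4}\right) 215 - 51122\right) \left(169 \left(-552\right) - 487367\right) = \left(- \frac{645}{4} - 51122\right) \left(-93288 - 487367\right) = \left(- \frac{205133}{4}\right) \left(-580655\right) = \frac{119111502115}{4}$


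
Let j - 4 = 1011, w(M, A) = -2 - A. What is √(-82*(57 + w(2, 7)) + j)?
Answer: I*√2921 ≈ 54.046*I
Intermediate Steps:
j = 1015 (j = 4 + 1011 = 1015)
√(-82*(57 + w(2, 7)) + j) = √(-82*(57 + (-2 - 1*7)) + 1015) = √(-82*(57 + (-2 - 7)) + 1015) = √(-82*(57 - 9) + 1015) = √(-82*48 + 1015) = √(-3936 + 1015) = √(-2921) = I*√2921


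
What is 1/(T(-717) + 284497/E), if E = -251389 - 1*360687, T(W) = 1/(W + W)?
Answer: -438858492/204290387 ≈ -2.1482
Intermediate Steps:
T(W) = 1/(2*W)
E = -612076 (E = -251389 - 360687 = -612076)
1/(T(-717) + 284497/E) = 1/((½)/(-717) + 284497/(-612076)) = 1/((½)*(-1/717) + 284497*(-1/612076)) = 1/(-1/1434 - 284497/612076) = 1/(-204290387/438858492) = -438858492/204290387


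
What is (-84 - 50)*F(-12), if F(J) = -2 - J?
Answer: -1340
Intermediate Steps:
(-84 - 50)*F(-12) = (-84 - 50)*(-2 - 1*(-12)) = -134*(-2 + 12) = -134*10 = -1340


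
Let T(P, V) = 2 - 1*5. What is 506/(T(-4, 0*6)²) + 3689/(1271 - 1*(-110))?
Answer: 731987/12429 ≈ 58.893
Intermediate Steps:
T(P, V) = -3 (T(P, V) = 2 - 5 = -3)
506/(T(-4, 0*6)²) + 3689/(1271 - 1*(-110)) = 506/((-3)²) + 3689/(1271 - 1*(-110)) = 506/9 + 3689/(1271 + 110) = 506*(⅑) + 3689/1381 = 506/9 + 3689*(1/1381) = 506/9 + 3689/1381 = 731987/12429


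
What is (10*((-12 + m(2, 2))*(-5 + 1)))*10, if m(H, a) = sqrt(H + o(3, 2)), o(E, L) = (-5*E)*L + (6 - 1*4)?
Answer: 4800 - 400*I*sqrt(26) ≈ 4800.0 - 2039.6*I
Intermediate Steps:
o(E, L) = 2 - 5*E*L (o(E, L) = -5*E*L + (6 - 4) = -5*E*L + 2 = 2 - 5*E*L)
m(H, a) = sqrt(-28 + H) (m(H, a) = sqrt(H + (2 - 5*3*2)) = sqrt(H + (2 - 30)) = sqrt(H - 28) = sqrt(-28 + H))
(10*((-12 + m(2, 2))*(-5 + 1)))*10 = (10*((-12 + sqrt(-28 + 2))*(-5 + 1)))*10 = (10*((-12 + sqrt(-26))*(-4)))*10 = (10*((-12 + I*sqrt(26))*(-4)))*10 = (10*(48 - 4*I*sqrt(26)))*10 = (480 - 40*I*sqrt(26))*10 = 4800 - 400*I*sqrt(26)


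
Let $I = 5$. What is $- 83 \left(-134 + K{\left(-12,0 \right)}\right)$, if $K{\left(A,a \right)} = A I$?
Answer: $16102$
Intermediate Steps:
$K{\left(A,a \right)} = 5 A$ ($K{\left(A,a \right)} = A 5 = 5 A$)
$- 83 \left(-134 + K{\left(-12,0 \right)}\right) = - 83 \left(-134 + 5 \left(-12\right)\right) = - 83 \left(-134 - 60\right) = \left(-83\right) \left(-194\right) = 16102$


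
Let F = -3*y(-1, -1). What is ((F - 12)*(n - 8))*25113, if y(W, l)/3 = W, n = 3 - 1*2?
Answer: 527373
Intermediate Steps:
n = 1 (n = 3 - 2 = 1)
y(W, l) = 3*W
F = 9 (F = -9*(-1) = -3*(-3) = 9)
((F - 12)*(n - 8))*25113 = ((9 - 12)*(1 - 8))*25113 = -3*(-7)*25113 = 21*25113 = 527373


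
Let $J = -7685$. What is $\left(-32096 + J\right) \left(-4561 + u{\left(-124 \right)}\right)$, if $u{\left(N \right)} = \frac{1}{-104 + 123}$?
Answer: $\frac{3447341898}{19} \approx 1.8144 \cdot 10^{8}$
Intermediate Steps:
$u{\left(N \right)} = \frac{1}{19}$
$\left(-32096 + J\right) \left(-4561 + u{\left(-124 \right)}\right) = \left(-32096 - 7685\right) \left(-4561 + \frac{1}{19}\right) = \left(-39781\right) \left(- \frac{86658}{19}\right) = \frac{3447341898}{19}$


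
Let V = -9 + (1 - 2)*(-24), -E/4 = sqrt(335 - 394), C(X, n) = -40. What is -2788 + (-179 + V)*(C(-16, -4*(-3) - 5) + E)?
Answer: 3772 + 656*I*sqrt(59) ≈ 3772.0 + 5038.8*I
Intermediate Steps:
E = -4*I*sqrt(59) (E = -4*sqrt(335 - 394) = -4*I*sqrt(59) ≈ -30.725*I)
V = 15 (V = -9 - 1*(-24) = -9 + 24 = 15)
-2788 + (-179 + V)*(C(-16, -4*(-3) - 5) + E) = -2788 + (-179 + 15)*(-40 - 4*I*sqrt(59)) = -2788 - 164*(-40 - 4*I*sqrt(59)) = -2788 + (6560 + 656*I*sqrt(59)) = 3772 + 656*I*sqrt(59)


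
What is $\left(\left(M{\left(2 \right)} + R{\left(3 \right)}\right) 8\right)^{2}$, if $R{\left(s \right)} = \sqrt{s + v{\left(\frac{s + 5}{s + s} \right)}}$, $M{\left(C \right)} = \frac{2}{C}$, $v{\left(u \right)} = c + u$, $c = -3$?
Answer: $\frac{448}{3} + \frac{256 \sqrt{3}}{3} \approx 297.13$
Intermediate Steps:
$v{\left(u \right)} = -3 + u$
$R{\left(s \right)} = \sqrt{-3 + s + \frac{5 + s}{2 s}}$ ($R{\left(s \right)} = \sqrt{s + \left(-3 + \frac{s + 5}{s + s}\right)} = \sqrt{s - \left(3 - \frac{5 + s}{2 s}\right)} = \sqrt{-3 + s + \frac{5 + s}{2 s}}$)
$\left(\left(M{\left(2 \right)} + R{\left(3 \right)}\right) 8\right)^{2} = \left(\left(\frac{2}{2} + \frac{\sqrt{-10 + 4 \cdot 3 + \frac{10}{3}}}{2}\right) 8\right)^{2} = \left(\left(2 \cdot \frac{1}{2} + \frac{\sqrt{-10 + 12 + 10 \cdot \frac{1}{3}}}{2}\right) 8\right)^{2} = \left(\left(1 + \frac{\sqrt{-10 + 12 + \frac{10}{3}}}{2}\right) 8\right)^{2} = \left(\left(1 + \frac{\sqrt{\frac{16}{3}}}{2}\right) 8\right)^{2} = \left(\left(1 + \frac{\frac{4}{3} \sqrt{3}}{2}\right) 8\right)^{2} = \left(\left(1 + \frac{2 \sqrt{3}}{3}\right) 8\right)^{2} = \left(8 + \frac{16 \sqrt{3}}{3}\right)^{2}$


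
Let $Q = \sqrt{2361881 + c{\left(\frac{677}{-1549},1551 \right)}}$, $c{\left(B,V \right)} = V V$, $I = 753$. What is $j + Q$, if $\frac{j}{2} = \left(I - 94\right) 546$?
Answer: $719628 + \sqrt{4767482} \approx 7.2181 \cdot 10^{5}$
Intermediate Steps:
$c{\left(B,V \right)} = V^{2}$
$j = 719628$ ($j = 2 \left(753 - 94\right) 546 = 2 \cdot 659 \cdot 546 = 2 \cdot 359814 = 719628$)
$Q = \sqrt{4767482}$ ($Q = \sqrt{2361881 + 1551^{2}} = \sqrt{2361881 + 2405601} = \sqrt{4767482} \approx 2183.5$)
$j + Q = 719628 + \sqrt{4767482}$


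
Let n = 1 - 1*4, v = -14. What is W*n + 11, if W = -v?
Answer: -31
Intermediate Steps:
W = 14 (W = -1*(-14) = 14)
n = -3 (n = 1 - 4 = -3)
W*n + 11 = 14*(-3) + 11 = -42 + 11 = -31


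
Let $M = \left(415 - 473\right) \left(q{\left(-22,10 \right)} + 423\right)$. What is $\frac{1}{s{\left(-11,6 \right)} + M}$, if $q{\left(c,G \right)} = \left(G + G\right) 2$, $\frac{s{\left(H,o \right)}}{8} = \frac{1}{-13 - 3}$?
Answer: $- \frac{2}{53709} \approx -3.7238 \cdot 10^{-5}$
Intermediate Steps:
$s{\left(H,o \right)} = - \frac{1}{2}$ ($s{\left(H,o \right)} = \frac{8}{-13 - 3} = \frac{8}{-16} = 8 \left(- \frac{1}{16}\right) = - \frac{1}{2}$)
$q{\left(c,G \right)} = 4 G$ ($q{\left(c,G \right)} = 2 G 2 = 4 G$)
$M = -26854$ ($M = \left(415 - 473\right) \left(4 \cdot 10 + 423\right) = - 58 \left(40 + 423\right) = \left(-58\right) 463 = -26854$)
$\frac{1}{s{\left(-11,6 \right)} + M} = \frac{1}{- \frac{1}{2} - 26854} = \frac{1}{- \frac{53709}{2}} = - \frac{2}{53709}$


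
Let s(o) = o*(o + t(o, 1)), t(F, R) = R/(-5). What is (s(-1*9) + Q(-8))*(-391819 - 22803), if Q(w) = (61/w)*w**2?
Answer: 840024172/5 ≈ 1.6800e+8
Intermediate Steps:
Q(w) = 61*w
t(F, R) = -R/5 (t(F, R) = R*(-1/5) = -R/5)
s(o) = o*(-1/5 + o) (s(o) = o*(o - 1/5*1) = o*(o - 1/5) = o*(-1/5 + o))
(s(-1*9) + Q(-8))*(-391819 - 22803) = ((-1*9)*(-1/5 - 1*9) + 61*(-8))*(-391819 - 22803) = (-9*(-1/5 - 9) - 488)*(-414622) = (-9*(-46/5) - 488)*(-414622) = (414/5 - 488)*(-414622) = -2026/5*(-414622) = 840024172/5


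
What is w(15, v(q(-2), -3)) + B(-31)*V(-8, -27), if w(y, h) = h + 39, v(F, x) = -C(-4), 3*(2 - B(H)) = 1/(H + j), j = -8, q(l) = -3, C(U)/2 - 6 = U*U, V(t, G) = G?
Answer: -770/13 ≈ -59.231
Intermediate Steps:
C(U) = 12 + 2*U² (C(U) = 12 + 2*(U*U) = 12 + 2*U²)
B(H) = 2 - 1/(3*(-8 + H)) (B(H) = 2 - 1/(3*(H - 8)) = 2 - 1/(3*(-8 + H)))
v(F, x) = -44 (v(F, x) = -(12 + 2*(-4)²) = -(12 + 2*16) = -(12 + 32) = -1*44 = -44)
w(y, h) = 39 + h
w(15, v(q(-2), -3)) + B(-31)*V(-8, -27) = (39 - 44) + ((-49 + 6*(-31))/(3*(-8 - 31)))*(-27) = -5 + ((⅓)*(-49 - 186)/(-39))*(-27) = -5 + ((⅓)*(-1/39)*(-235))*(-27) = -5 + (235/117)*(-27) = -5 - 705/13 = -770/13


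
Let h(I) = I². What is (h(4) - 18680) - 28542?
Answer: -47206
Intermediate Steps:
(h(4) - 18680) - 28542 = (4² - 18680) - 28542 = (16 - 18680) - 28542 = -18664 - 28542 = -47206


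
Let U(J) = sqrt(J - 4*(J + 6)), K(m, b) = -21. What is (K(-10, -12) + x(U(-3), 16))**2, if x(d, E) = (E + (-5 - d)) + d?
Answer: 100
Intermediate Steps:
U(J) = sqrt(-24 - 3*J) (U(J) = sqrt(J - 4*(6 + J)) = sqrt(J + (-24 - 4*J)) = sqrt(-24 - 3*J))
x(d, E) = -5 + E (x(d, E) = (-5 + E - d) + d = -5 + E)
(K(-10, -12) + x(U(-3), 16))**2 = (-21 + (-5 + 16))**2 = (-21 + 11)**2 = (-10)**2 = 100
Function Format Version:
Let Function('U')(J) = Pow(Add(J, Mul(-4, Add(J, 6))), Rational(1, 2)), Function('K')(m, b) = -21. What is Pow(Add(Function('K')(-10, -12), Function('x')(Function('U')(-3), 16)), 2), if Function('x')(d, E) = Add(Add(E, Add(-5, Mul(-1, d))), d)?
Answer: 100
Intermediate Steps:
Function('U')(J) = Pow(Add(-24, Mul(-3, J)), Rational(1, 2)) (Function('U')(J) = Pow(Add(J, Mul(-4, Add(6, J))), Rational(1, 2)) = Pow(Add(J, Add(-24, Mul(-4, J))), Rational(1, 2)) = Pow(Add(-24, Mul(-3, J)), Rational(1, 2)))
Function('x')(d, E) = Add(-5, E) (Function('x')(d, E) = Add(Add(-5, E, Mul(-1, d)), d) = Add(-5, E))
Pow(Add(Function('K')(-10, -12), Function('x')(Function('U')(-3), 16)), 2) = Pow(Add(-21, Add(-5, 16)), 2) = Pow(Add(-21, 11), 2) = Pow(-10, 2) = 100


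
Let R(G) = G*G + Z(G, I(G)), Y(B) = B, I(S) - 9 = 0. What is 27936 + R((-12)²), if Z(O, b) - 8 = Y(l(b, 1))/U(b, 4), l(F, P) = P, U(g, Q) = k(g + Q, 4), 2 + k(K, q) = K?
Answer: 535481/11 ≈ 48680.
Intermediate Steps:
k(K, q) = -2 + K
U(g, Q) = -2 + Q + g (U(g, Q) = -2 + (g + Q) = -2 + (Q + g) = -2 + Q + g)
I(S) = 9 (I(S) = 9 + 0 = 9)
Z(O, b) = 8 + 1/(2 + b) (Z(O, b) = 8 + 1/(-2 + 4 + b) = 8 + 1/(2 + b))
R(G) = 89/11 + G² (R(G) = G*G + (17 + 8*9)/(2 + 9) = G² + (17 + 72)/11 = G² + (1/11)*89 = G² + 89/11 = 89/11 + G²)
27936 + R((-12)²) = 27936 + (89/11 + ((-12)²)²) = 27936 + (89/11 + 144²) = 27936 + (89/11 + 20736) = 27936 + 228185/11 = 535481/11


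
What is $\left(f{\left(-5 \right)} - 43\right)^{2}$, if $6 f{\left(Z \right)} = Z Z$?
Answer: $\frac{54289}{36} \approx 1508.0$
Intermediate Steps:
$f{\left(Z \right)} = \frac{Z^{2}}{6}$ ($f{\left(Z \right)} = \frac{Z Z}{6} = \frac{Z^{2}}{6}$)
$\left(f{\left(-5 \right)} - 43\right)^{2} = \left(\frac{\left(-5\right)^{2}}{6} - 43\right)^{2} = \left(\frac{1}{6} \cdot 25 - 43\right)^{2} = \left(\frac{25}{6} - 43\right)^{2} = \left(- \frac{233}{6}\right)^{2} = \frac{54289}{36}$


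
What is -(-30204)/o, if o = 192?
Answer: 2517/16 ≈ 157.31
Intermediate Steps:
-(-30204)/o = -(-30204)/192 = -18*(-839/96) = 2517/16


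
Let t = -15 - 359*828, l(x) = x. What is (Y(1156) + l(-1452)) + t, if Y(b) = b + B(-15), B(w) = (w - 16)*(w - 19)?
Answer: -296509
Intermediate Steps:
B(w) = (-19 + w)*(-16 + w) (B(w) = (-16 + w)*(-19 + w) = (-19 + w)*(-16 + w))
t = -297267 (t = -15 - 297252 = -297267)
Y(b) = 1054 + b (Y(b) = b + (304 + (-15)² - 35*(-15)) = b + (304 + 225 + 525) = b + 1054 = 1054 + b)
(Y(1156) + l(-1452)) + t = ((1054 + 1156) - 1452) - 297267 = (2210 - 1452) - 297267 = 758 - 297267 = -296509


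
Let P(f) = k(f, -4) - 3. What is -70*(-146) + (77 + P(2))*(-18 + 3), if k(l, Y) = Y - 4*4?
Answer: 9410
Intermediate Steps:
k(l, Y) = -16 + Y (k(l, Y) = Y - 16 = -16 + Y)
P(f) = -23 (P(f) = (-16 - 4) - 3 = -20 - 3 = -23)
-70*(-146) + (77 + P(2))*(-18 + 3) = -70*(-146) + (77 - 23)*(-18 + 3) = 10220 + 54*(-15) = 10220 - 810 = 9410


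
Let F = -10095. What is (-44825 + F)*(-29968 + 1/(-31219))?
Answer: 51381558935560/31219 ≈ 1.6458e+9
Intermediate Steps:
(-44825 + F)*(-29968 + 1/(-31219)) = (-44825 - 10095)*(-29968 + 1/(-31219)) = -54920*(-29968 - 1/31219) = -54920*(-935570993/31219) = 51381558935560/31219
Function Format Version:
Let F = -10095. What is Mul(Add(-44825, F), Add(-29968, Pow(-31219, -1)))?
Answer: Rational(51381558935560, 31219) ≈ 1.6458e+9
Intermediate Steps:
Mul(Add(-44825, F), Add(-29968, Pow(-31219, -1))) = Mul(Add(-44825, -10095), Add(-29968, Pow(-31219, -1))) = Mul(-54920, Add(-29968, Rational(-1, 31219))) = Mul(-54920, Rational(-935570993, 31219)) = Rational(51381558935560, 31219)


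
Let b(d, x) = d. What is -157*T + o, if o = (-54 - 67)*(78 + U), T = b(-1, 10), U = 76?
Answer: -18477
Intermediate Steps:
T = -1
o = -18634 (o = (-54 - 67)*(78 + 76) = -121*154 = -18634)
-157*T + o = -157*(-1) - 18634 = 157 - 18634 = -18477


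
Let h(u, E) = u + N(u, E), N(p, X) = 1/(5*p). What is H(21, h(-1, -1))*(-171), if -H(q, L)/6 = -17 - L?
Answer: -81054/5 ≈ -16211.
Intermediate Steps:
N(p, X) = 1/(5*p)
h(u, E) = u + 1/(5*u)
H(q, L) = 102 + 6*L (H(q, L) = -6*(-17 - L) = 102 + 6*L)
H(21, h(-1, -1))*(-171) = (102 + 6*(-1 + (⅕)/(-1)))*(-171) = (102 + 6*(-1 + (⅕)*(-1)))*(-171) = (102 + 6*(-1 - ⅕))*(-171) = (102 + 6*(-6/5))*(-171) = (102 - 36/5)*(-171) = (474/5)*(-171) = -81054/5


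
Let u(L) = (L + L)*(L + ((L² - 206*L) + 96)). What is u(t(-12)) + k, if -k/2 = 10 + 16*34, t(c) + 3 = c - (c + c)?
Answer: -31132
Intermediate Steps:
t(c) = -3 - c (t(c) = -3 + (c - (c + c)) = -3 + (c - 2*c) = -3 - c)
u(L) = 2*L*(96 + L² - 205*L) (u(L) = (2*L)*(L + (96 + L² - 206*L)) = (2*L)*(96 + L² - 205*L) = 2*L*(96 + L² - 205*L))
k = -1108 (k = -2*(10 + 16*34) = -2*(10 + 544) = -2*554 = -1108)
u(t(-12)) + k = 2*(-3 - 1*(-12))*(96 + (-3 - 1*(-12))² - 205*(-3 - 1*(-12))) - 1108 = 2*(-3 + 12)*(96 + (-3 + 12)² - 205*(-3 + 12)) - 1108 = 2*9*(96 + 9² - 205*9) - 1108 = 2*9*(96 + 81 - 1845) - 1108 = 2*9*(-1668) - 1108 = -30024 - 1108 = -31132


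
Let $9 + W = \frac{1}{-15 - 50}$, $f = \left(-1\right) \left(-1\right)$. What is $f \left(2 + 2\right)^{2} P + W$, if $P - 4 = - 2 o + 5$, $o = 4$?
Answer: $\frac{454}{65} \approx 6.9846$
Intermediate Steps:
$f = 1$
$W = - \frac{586}{65}$ ($W = -9 + \frac{1}{-15 - 50} = -9 + \frac{1}{-65} = -9 - \frac{1}{65} = - \frac{586}{65} \approx -9.0154$)
$P = 1$ ($P = 4 + \left(\left(-2\right) 4 + 5\right) = 4 + \left(-8 + 5\right) = 4 - 3 = 1$)
$f \left(2 + 2\right)^{2} P + W = 1 \left(2 + 2\right)^{2} \cdot 1 - \frac{586}{65} = 1 \cdot 4^{2} \cdot 1 - \frac{586}{65} = 1 \cdot 16 \cdot 1 - \frac{586}{65} = 1 \cdot 16 - \frac{586}{65} = 16 - \frac{586}{65} = \frac{454}{65}$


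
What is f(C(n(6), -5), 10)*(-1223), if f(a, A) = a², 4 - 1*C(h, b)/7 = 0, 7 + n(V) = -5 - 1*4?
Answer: -958832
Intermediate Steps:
n(V) = -16 (n(V) = -7 + (-5 - 1*4) = -7 + (-5 - 4) = -7 - 9 = -16)
C(h, b) = 28 (C(h, b) = 28 - 7*0 = 28 + 0 = 28)
f(C(n(6), -5), 10)*(-1223) = 28²*(-1223) = 784*(-1223) = -958832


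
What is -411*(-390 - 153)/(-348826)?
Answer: -223173/348826 ≈ -0.63978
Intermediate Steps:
-411*(-390 - 153)/(-348826) = -411*(-543)*(-1/348826) = 223173*(-1/348826) = -223173/348826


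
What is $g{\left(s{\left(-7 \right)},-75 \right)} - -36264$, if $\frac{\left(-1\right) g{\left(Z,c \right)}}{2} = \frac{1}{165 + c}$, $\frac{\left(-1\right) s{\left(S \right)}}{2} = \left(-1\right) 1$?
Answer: $\frac{1631879}{45} \approx 36264.0$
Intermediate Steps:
$s{\left(S \right)} = 2$ ($s{\left(S \right)} = - 2 \left(\left(-1\right) 1\right) = \left(-2\right) \left(-1\right) = 2$)
$g{\left(Z,c \right)} = - \frac{2}{165 + c}$
$g{\left(s{\left(-7 \right)},-75 \right)} - -36264 = - \frac{2}{165 - 75} - -36264 = - \frac{2}{90} + 36264 = \left(-2\right) \frac{1}{90} + 36264 = - \frac{1}{45} + 36264 = \frac{1631879}{45}$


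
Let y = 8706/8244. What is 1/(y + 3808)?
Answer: 1374/5233643 ≈ 0.00026253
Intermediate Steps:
y = 1451/1374 (y = 8706*(1/8244) = 1451/1374 ≈ 1.0560)
1/(y + 3808) = 1/(1451/1374 + 3808) = 1/(5233643/1374) = 1374/5233643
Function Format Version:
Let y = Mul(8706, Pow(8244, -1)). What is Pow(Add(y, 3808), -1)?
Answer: Rational(1374, 5233643) ≈ 0.00026253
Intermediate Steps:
y = Rational(1451, 1374) (y = Mul(8706, Rational(1, 8244)) = Rational(1451, 1374) ≈ 1.0560)
Pow(Add(y, 3808), -1) = Pow(Add(Rational(1451, 1374), 3808), -1) = Pow(Rational(5233643, 1374), -1) = Rational(1374, 5233643)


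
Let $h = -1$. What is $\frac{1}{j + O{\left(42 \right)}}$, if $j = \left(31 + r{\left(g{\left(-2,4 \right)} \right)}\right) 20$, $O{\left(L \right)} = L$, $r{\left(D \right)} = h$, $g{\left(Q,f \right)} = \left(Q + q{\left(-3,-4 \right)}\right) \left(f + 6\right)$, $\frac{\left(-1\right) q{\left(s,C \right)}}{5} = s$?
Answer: $\frac{1}{642} \approx 0.0015576$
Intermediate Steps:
$q{\left(s,C \right)} = - 5 s$
$g{\left(Q,f \right)} = \left(6 + f\right) \left(15 + Q\right)$ ($g{\left(Q,f \right)} = \left(Q - -15\right) \left(f + 6\right) = \left(Q + 15\right) \left(6 + f\right) = \left(15 + Q\right) \left(6 + f\right) = \left(6 + f\right) \left(15 + Q\right)$)
$r{\left(D \right)} = -1$
$j = 600$ ($j = \left(31 - 1\right) 20 = 30 \cdot 20 = 600$)
$\frac{1}{j + O{\left(42 \right)}} = \frac{1}{600 + 42} = \frac{1}{642}$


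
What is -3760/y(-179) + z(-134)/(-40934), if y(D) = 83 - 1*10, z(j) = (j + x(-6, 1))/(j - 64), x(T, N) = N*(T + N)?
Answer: -30474554467/591660036 ≈ -51.507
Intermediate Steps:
x(T, N) = N*(N + T)
z(j) = (-5 + j)/(-64 + j) (z(j) = (j + 1*(1 - 6))/(j - 64) = (j + 1*(-5))/(-64 + j) = (j - 5)/(-64 + j) = (-5 + j)/(-64 + j))
y(D) = 73 (y(D) = 83 - 10 = 73)
-3760/y(-179) + z(-134)/(-40934) = -3760/73 + ((-5 - 134)/(-64 - 134))/(-40934) = -3760*1/73 + (-139/(-198))*(-1/40934) = -3760/73 - 1/198*(-139)*(-1/40934) = -3760/73 + (139/198)*(-1/40934) = -3760/73 - 139/8104932 = -30474554467/591660036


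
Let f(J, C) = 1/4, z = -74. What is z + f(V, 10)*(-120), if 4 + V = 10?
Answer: -104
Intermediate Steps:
V = 6 (V = -4 + 10 = 6)
f(J, C) = ¼
z + f(V, 10)*(-120) = -74 + (¼)*(-120) = -74 - 30 = -104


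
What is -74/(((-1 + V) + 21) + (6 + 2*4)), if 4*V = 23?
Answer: -296/159 ≈ -1.8616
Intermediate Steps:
V = 23/4 (V = (1/4)*23 = 23/4 ≈ 5.7500)
-74/(((-1 + V) + 21) + (6 + 2*4)) = -74/(((-1 + 23/4) + 21) + (6 + 2*4)) = -74/((19/4 + 21) + (6 + 8)) = -74/(103/4 + 14) = -74/(159/4) = (4/159)*(-74) = -296/159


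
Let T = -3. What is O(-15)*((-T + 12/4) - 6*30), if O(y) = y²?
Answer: -39150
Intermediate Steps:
O(-15)*((-T + 12/4) - 6*30) = (-15)²*((-1*(-3) + 12/4) - 6*30) = 225*((3 + 12*(¼)) - 180) = 225*((3 + 3) - 180) = 225*(6 - 180) = 225*(-174) = -39150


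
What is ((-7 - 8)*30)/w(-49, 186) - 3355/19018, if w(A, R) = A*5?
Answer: 1547225/931882 ≈ 1.6603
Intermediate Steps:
w(A, R) = 5*A
((-7 - 8)*30)/w(-49, 186) - 3355/19018 = ((-7 - 8)*30)/((5*(-49))) - 3355/19018 = -15*30/(-245) - 3355*1/19018 = -450*(-1/245) - 3355/19018 = 90/49 - 3355/19018 = 1547225/931882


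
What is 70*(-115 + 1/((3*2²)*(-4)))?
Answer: -193235/24 ≈ -8051.5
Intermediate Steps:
70*(-115 + 1/((3*2²)*(-4))) = 70*(-115 + 1/((3*4)*(-4))) = 70*(-115 + 1/(12*(-4))) = 70*(-115 + 1/(-48)) = 70*(-115 - 1/48) = 70*(-5521/48) = -193235/24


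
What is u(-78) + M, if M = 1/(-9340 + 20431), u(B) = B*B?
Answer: 67477645/11091 ≈ 6084.0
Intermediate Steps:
u(B) = B**2
M = 1/11091 ≈ 9.0163e-5
u(-78) + M = (-78)**2 + 1/11091 = 6084 + 1/11091 = 67477645/11091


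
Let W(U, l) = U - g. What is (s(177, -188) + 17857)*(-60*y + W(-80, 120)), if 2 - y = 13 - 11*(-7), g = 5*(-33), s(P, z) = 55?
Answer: 96097880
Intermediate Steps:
g = -165
y = -88 (y = 2 - (13 - 11*(-7)) = 2 - (13 + 77) = 2 - 1*90 = 2 - 90 = -88)
W(U, l) = 165 + U (W(U, l) = U - 1*(-165) = U + 165 = 165 + U)
(s(177, -188) + 17857)*(-60*y + W(-80, 120)) = (55 + 17857)*(-60*(-88) + (165 - 80)) = 17912*(5280 + 85) = 17912*5365 = 96097880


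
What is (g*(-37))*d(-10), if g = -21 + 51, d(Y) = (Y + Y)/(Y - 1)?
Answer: -22200/11 ≈ -2018.2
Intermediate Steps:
d(Y) = 2*Y/(-1 + Y) (d(Y) = (2*Y)/(-1 + Y) = 2*Y/(-1 + Y))
g = 30
(g*(-37))*d(-10) = (30*(-37))*(2*(-10)/(-1 - 10)) = -2220*(-10)/(-11) = -2220*(-10)*(-1)/11 = -1110*20/11 = -22200/11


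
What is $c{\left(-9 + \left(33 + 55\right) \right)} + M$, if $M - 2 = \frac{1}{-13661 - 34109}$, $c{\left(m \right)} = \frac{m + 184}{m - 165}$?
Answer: $- \frac{1086789}{1027055} \approx -1.0582$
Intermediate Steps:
$c{\left(m \right)} = \frac{184 + m}{-165 + m}$
$M = \frac{95539}{47770}$ ($M = 2 + \frac{1}{-13661 - 34109} = 2 + \frac{1}{-47770} = 2 - \frac{1}{47770} = \frac{95539}{47770} \approx 2.0$)
$c{\left(-9 + \left(33 + 55\right) \right)} + M = \frac{184 + \left(-9 + \left(33 + 55\right)\right)}{-165 + \left(-9 + \left(33 + 55\right)\right)} + \frac{95539}{47770} = \frac{184 + \left(-9 + 88\right)}{-165 + \left(-9 + 88\right)} + \frac{95539}{47770} = \frac{184 + 79}{-165 + 79} + \frac{95539}{47770} = \frac{1}{-86} \cdot 263 + \frac{95539}{47770} = \left(- \frac{1}{86}\right) 263 + \frac{95539}{47770} = - \frac{263}{86} + \frac{95539}{47770} = - \frac{1086789}{1027055}$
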